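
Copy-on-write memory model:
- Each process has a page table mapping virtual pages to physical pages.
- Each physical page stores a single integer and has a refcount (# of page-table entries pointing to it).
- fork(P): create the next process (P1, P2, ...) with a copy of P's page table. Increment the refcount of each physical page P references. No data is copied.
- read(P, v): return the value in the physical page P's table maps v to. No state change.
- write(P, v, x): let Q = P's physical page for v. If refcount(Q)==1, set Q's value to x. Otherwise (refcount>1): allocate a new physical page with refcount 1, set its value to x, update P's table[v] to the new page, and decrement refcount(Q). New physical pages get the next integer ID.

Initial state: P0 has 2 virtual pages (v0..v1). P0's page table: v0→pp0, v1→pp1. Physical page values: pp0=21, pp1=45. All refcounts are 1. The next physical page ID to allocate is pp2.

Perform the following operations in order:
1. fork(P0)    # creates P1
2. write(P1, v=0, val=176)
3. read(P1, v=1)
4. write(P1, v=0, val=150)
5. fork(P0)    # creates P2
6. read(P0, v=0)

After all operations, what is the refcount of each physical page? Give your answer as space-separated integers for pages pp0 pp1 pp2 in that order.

Answer: 2 3 1

Derivation:
Op 1: fork(P0) -> P1. 2 ppages; refcounts: pp0:2 pp1:2
Op 2: write(P1, v0, 176). refcount(pp0)=2>1 -> COPY to pp2. 3 ppages; refcounts: pp0:1 pp1:2 pp2:1
Op 3: read(P1, v1) -> 45. No state change.
Op 4: write(P1, v0, 150). refcount(pp2)=1 -> write in place. 3 ppages; refcounts: pp0:1 pp1:2 pp2:1
Op 5: fork(P0) -> P2. 3 ppages; refcounts: pp0:2 pp1:3 pp2:1
Op 6: read(P0, v0) -> 21. No state change.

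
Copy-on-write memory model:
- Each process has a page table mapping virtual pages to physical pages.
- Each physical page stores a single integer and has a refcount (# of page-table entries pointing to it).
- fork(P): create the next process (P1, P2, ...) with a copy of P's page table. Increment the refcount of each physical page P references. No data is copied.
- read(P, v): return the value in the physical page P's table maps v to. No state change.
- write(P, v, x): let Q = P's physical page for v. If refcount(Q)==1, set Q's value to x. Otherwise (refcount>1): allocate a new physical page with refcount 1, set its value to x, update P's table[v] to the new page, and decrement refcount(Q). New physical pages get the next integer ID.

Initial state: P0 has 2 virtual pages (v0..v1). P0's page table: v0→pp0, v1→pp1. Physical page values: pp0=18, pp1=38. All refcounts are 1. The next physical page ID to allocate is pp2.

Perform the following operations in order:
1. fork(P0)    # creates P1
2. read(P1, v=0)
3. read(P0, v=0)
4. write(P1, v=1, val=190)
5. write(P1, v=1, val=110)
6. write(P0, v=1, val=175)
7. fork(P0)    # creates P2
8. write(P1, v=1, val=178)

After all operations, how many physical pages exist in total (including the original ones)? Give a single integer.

Answer: 3

Derivation:
Op 1: fork(P0) -> P1. 2 ppages; refcounts: pp0:2 pp1:2
Op 2: read(P1, v0) -> 18. No state change.
Op 3: read(P0, v0) -> 18. No state change.
Op 4: write(P1, v1, 190). refcount(pp1)=2>1 -> COPY to pp2. 3 ppages; refcounts: pp0:2 pp1:1 pp2:1
Op 5: write(P1, v1, 110). refcount(pp2)=1 -> write in place. 3 ppages; refcounts: pp0:2 pp1:1 pp2:1
Op 6: write(P0, v1, 175). refcount(pp1)=1 -> write in place. 3 ppages; refcounts: pp0:2 pp1:1 pp2:1
Op 7: fork(P0) -> P2. 3 ppages; refcounts: pp0:3 pp1:2 pp2:1
Op 8: write(P1, v1, 178). refcount(pp2)=1 -> write in place. 3 ppages; refcounts: pp0:3 pp1:2 pp2:1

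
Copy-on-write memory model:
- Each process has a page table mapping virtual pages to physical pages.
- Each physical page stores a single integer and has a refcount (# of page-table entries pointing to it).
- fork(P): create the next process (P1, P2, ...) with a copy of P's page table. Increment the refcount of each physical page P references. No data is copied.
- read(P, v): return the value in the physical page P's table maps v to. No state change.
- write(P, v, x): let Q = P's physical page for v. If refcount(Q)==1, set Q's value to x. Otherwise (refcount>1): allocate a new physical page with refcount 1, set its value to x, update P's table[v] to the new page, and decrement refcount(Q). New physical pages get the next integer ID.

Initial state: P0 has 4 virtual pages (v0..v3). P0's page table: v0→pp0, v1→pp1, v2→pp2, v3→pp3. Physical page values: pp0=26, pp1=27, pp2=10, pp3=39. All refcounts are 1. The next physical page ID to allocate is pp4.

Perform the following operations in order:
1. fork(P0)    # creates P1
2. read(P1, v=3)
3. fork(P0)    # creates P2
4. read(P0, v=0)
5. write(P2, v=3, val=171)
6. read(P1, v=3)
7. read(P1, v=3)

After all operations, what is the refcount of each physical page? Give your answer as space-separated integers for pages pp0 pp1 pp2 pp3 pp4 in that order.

Answer: 3 3 3 2 1

Derivation:
Op 1: fork(P0) -> P1. 4 ppages; refcounts: pp0:2 pp1:2 pp2:2 pp3:2
Op 2: read(P1, v3) -> 39. No state change.
Op 3: fork(P0) -> P2. 4 ppages; refcounts: pp0:3 pp1:3 pp2:3 pp3:3
Op 4: read(P0, v0) -> 26. No state change.
Op 5: write(P2, v3, 171). refcount(pp3)=3>1 -> COPY to pp4. 5 ppages; refcounts: pp0:3 pp1:3 pp2:3 pp3:2 pp4:1
Op 6: read(P1, v3) -> 39. No state change.
Op 7: read(P1, v3) -> 39. No state change.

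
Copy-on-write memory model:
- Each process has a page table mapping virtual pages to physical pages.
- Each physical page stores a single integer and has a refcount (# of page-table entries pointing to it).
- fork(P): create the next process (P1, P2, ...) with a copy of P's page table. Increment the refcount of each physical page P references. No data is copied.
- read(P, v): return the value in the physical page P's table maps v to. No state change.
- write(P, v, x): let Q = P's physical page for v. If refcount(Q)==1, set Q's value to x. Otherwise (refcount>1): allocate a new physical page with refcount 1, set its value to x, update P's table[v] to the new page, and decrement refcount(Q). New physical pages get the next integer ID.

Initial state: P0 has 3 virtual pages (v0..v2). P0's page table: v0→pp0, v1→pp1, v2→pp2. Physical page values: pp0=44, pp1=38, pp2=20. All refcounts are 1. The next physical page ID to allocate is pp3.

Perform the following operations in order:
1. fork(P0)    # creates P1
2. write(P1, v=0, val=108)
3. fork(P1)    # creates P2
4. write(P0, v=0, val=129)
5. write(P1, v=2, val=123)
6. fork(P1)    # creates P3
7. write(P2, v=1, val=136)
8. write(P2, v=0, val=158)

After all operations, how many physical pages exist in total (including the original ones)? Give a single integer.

Answer: 7

Derivation:
Op 1: fork(P0) -> P1. 3 ppages; refcounts: pp0:2 pp1:2 pp2:2
Op 2: write(P1, v0, 108). refcount(pp0)=2>1 -> COPY to pp3. 4 ppages; refcounts: pp0:1 pp1:2 pp2:2 pp3:1
Op 3: fork(P1) -> P2. 4 ppages; refcounts: pp0:1 pp1:3 pp2:3 pp3:2
Op 4: write(P0, v0, 129). refcount(pp0)=1 -> write in place. 4 ppages; refcounts: pp0:1 pp1:3 pp2:3 pp3:2
Op 5: write(P1, v2, 123). refcount(pp2)=3>1 -> COPY to pp4. 5 ppages; refcounts: pp0:1 pp1:3 pp2:2 pp3:2 pp4:1
Op 6: fork(P1) -> P3. 5 ppages; refcounts: pp0:1 pp1:4 pp2:2 pp3:3 pp4:2
Op 7: write(P2, v1, 136). refcount(pp1)=4>1 -> COPY to pp5. 6 ppages; refcounts: pp0:1 pp1:3 pp2:2 pp3:3 pp4:2 pp5:1
Op 8: write(P2, v0, 158). refcount(pp3)=3>1 -> COPY to pp6. 7 ppages; refcounts: pp0:1 pp1:3 pp2:2 pp3:2 pp4:2 pp5:1 pp6:1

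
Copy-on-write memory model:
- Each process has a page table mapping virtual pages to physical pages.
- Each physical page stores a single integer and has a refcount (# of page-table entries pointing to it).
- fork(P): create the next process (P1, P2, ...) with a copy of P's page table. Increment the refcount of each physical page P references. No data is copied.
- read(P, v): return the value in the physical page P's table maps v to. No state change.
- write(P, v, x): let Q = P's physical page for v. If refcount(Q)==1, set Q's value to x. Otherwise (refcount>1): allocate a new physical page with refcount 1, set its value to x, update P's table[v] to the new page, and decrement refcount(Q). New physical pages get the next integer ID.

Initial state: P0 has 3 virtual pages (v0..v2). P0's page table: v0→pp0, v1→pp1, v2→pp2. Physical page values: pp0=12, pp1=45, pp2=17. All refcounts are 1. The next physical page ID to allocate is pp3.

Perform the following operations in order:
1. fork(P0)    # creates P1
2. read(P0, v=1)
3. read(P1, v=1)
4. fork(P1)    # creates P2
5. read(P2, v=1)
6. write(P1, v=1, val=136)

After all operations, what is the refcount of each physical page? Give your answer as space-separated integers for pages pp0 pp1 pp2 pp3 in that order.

Answer: 3 2 3 1

Derivation:
Op 1: fork(P0) -> P1. 3 ppages; refcounts: pp0:2 pp1:2 pp2:2
Op 2: read(P0, v1) -> 45. No state change.
Op 3: read(P1, v1) -> 45. No state change.
Op 4: fork(P1) -> P2. 3 ppages; refcounts: pp0:3 pp1:3 pp2:3
Op 5: read(P2, v1) -> 45. No state change.
Op 6: write(P1, v1, 136). refcount(pp1)=3>1 -> COPY to pp3. 4 ppages; refcounts: pp0:3 pp1:2 pp2:3 pp3:1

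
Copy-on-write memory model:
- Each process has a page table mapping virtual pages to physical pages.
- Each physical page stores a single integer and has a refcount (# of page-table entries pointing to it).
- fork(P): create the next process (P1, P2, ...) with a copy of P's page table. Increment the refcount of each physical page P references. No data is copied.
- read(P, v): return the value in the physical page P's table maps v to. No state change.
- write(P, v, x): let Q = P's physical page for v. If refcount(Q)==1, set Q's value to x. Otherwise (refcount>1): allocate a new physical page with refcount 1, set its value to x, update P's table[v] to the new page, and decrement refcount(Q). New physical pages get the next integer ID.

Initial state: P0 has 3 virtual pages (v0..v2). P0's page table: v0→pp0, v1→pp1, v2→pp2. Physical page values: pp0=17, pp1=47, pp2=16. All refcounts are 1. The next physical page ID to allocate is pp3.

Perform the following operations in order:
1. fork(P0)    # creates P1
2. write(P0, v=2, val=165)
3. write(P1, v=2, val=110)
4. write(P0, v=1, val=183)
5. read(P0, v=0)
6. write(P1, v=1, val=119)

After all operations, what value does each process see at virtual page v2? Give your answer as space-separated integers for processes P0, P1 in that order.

Op 1: fork(P0) -> P1. 3 ppages; refcounts: pp0:2 pp1:2 pp2:2
Op 2: write(P0, v2, 165). refcount(pp2)=2>1 -> COPY to pp3. 4 ppages; refcounts: pp0:2 pp1:2 pp2:1 pp3:1
Op 3: write(P1, v2, 110). refcount(pp2)=1 -> write in place. 4 ppages; refcounts: pp0:2 pp1:2 pp2:1 pp3:1
Op 4: write(P0, v1, 183). refcount(pp1)=2>1 -> COPY to pp4. 5 ppages; refcounts: pp0:2 pp1:1 pp2:1 pp3:1 pp4:1
Op 5: read(P0, v0) -> 17. No state change.
Op 6: write(P1, v1, 119). refcount(pp1)=1 -> write in place. 5 ppages; refcounts: pp0:2 pp1:1 pp2:1 pp3:1 pp4:1
P0: v2 -> pp3 = 165
P1: v2 -> pp2 = 110

Answer: 165 110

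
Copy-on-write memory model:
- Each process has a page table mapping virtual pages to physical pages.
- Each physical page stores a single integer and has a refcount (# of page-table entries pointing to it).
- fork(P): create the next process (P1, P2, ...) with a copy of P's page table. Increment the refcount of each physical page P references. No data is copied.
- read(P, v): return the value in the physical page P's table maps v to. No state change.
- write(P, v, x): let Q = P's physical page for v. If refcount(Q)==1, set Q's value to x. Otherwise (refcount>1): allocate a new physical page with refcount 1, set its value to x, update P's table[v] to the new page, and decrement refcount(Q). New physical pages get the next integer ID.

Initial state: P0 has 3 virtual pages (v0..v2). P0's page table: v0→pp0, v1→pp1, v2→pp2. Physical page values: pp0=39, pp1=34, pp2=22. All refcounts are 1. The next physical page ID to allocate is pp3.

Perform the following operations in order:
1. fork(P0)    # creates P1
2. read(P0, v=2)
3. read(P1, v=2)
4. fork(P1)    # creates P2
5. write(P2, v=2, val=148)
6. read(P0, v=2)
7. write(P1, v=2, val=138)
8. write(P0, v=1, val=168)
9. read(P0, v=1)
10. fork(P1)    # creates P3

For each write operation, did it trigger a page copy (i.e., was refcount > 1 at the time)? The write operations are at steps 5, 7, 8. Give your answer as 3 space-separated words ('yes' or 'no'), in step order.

Op 1: fork(P0) -> P1. 3 ppages; refcounts: pp0:2 pp1:2 pp2:2
Op 2: read(P0, v2) -> 22. No state change.
Op 3: read(P1, v2) -> 22. No state change.
Op 4: fork(P1) -> P2. 3 ppages; refcounts: pp0:3 pp1:3 pp2:3
Op 5: write(P2, v2, 148). refcount(pp2)=3>1 -> COPY to pp3. 4 ppages; refcounts: pp0:3 pp1:3 pp2:2 pp3:1
Op 6: read(P0, v2) -> 22. No state change.
Op 7: write(P1, v2, 138). refcount(pp2)=2>1 -> COPY to pp4. 5 ppages; refcounts: pp0:3 pp1:3 pp2:1 pp3:1 pp4:1
Op 8: write(P0, v1, 168). refcount(pp1)=3>1 -> COPY to pp5. 6 ppages; refcounts: pp0:3 pp1:2 pp2:1 pp3:1 pp4:1 pp5:1
Op 9: read(P0, v1) -> 168. No state change.
Op 10: fork(P1) -> P3. 6 ppages; refcounts: pp0:4 pp1:3 pp2:1 pp3:1 pp4:2 pp5:1

yes yes yes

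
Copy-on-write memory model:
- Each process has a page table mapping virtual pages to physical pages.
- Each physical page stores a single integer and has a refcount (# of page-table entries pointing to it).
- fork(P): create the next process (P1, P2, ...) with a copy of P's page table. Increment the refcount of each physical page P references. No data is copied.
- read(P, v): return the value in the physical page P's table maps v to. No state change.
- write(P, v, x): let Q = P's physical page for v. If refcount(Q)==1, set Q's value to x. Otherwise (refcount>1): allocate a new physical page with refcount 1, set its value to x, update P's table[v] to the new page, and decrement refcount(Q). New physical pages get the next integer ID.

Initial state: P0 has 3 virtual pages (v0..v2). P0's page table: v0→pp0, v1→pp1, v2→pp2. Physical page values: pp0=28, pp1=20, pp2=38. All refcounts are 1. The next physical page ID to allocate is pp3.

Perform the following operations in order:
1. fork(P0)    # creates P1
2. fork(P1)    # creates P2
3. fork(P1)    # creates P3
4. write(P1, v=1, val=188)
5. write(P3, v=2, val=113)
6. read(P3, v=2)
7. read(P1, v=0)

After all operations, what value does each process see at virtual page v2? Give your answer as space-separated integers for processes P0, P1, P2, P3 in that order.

Op 1: fork(P0) -> P1. 3 ppages; refcounts: pp0:2 pp1:2 pp2:2
Op 2: fork(P1) -> P2. 3 ppages; refcounts: pp0:3 pp1:3 pp2:3
Op 3: fork(P1) -> P3. 3 ppages; refcounts: pp0:4 pp1:4 pp2:4
Op 4: write(P1, v1, 188). refcount(pp1)=4>1 -> COPY to pp3. 4 ppages; refcounts: pp0:4 pp1:3 pp2:4 pp3:1
Op 5: write(P3, v2, 113). refcount(pp2)=4>1 -> COPY to pp4. 5 ppages; refcounts: pp0:4 pp1:3 pp2:3 pp3:1 pp4:1
Op 6: read(P3, v2) -> 113. No state change.
Op 7: read(P1, v0) -> 28. No state change.
P0: v2 -> pp2 = 38
P1: v2 -> pp2 = 38
P2: v2 -> pp2 = 38
P3: v2 -> pp4 = 113

Answer: 38 38 38 113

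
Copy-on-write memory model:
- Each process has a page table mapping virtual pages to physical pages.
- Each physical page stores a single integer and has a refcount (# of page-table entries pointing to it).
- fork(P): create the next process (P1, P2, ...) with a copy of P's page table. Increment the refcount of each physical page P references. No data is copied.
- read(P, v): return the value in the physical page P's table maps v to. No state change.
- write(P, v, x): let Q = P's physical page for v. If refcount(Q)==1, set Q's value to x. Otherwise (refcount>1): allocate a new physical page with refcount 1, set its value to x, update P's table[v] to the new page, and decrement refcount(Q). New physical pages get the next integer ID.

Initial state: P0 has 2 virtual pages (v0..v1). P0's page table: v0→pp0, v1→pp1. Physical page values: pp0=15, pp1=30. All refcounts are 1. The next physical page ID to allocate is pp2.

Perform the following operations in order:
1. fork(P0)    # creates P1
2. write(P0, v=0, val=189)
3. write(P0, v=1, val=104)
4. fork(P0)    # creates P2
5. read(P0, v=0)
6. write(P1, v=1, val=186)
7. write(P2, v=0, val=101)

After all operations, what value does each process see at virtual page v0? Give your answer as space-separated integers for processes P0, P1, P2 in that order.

Op 1: fork(P0) -> P1. 2 ppages; refcounts: pp0:2 pp1:2
Op 2: write(P0, v0, 189). refcount(pp0)=2>1 -> COPY to pp2. 3 ppages; refcounts: pp0:1 pp1:2 pp2:1
Op 3: write(P0, v1, 104). refcount(pp1)=2>1 -> COPY to pp3. 4 ppages; refcounts: pp0:1 pp1:1 pp2:1 pp3:1
Op 4: fork(P0) -> P2. 4 ppages; refcounts: pp0:1 pp1:1 pp2:2 pp3:2
Op 5: read(P0, v0) -> 189. No state change.
Op 6: write(P1, v1, 186). refcount(pp1)=1 -> write in place. 4 ppages; refcounts: pp0:1 pp1:1 pp2:2 pp3:2
Op 7: write(P2, v0, 101). refcount(pp2)=2>1 -> COPY to pp4. 5 ppages; refcounts: pp0:1 pp1:1 pp2:1 pp3:2 pp4:1
P0: v0 -> pp2 = 189
P1: v0 -> pp0 = 15
P2: v0 -> pp4 = 101

Answer: 189 15 101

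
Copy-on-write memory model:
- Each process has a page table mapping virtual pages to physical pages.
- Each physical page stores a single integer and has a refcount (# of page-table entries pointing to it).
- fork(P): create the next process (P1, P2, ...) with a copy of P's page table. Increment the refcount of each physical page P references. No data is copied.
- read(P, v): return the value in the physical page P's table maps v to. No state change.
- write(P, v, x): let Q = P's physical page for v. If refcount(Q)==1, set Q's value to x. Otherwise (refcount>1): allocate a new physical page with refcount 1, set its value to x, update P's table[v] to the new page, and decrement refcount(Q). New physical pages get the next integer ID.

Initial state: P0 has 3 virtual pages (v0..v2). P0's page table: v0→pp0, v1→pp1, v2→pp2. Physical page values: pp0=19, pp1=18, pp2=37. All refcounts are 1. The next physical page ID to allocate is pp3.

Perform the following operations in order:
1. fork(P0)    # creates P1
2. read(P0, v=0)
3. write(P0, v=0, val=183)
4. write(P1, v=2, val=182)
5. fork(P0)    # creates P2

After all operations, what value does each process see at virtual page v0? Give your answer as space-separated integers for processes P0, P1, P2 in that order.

Answer: 183 19 183

Derivation:
Op 1: fork(P0) -> P1. 3 ppages; refcounts: pp0:2 pp1:2 pp2:2
Op 2: read(P0, v0) -> 19. No state change.
Op 3: write(P0, v0, 183). refcount(pp0)=2>1 -> COPY to pp3. 4 ppages; refcounts: pp0:1 pp1:2 pp2:2 pp3:1
Op 4: write(P1, v2, 182). refcount(pp2)=2>1 -> COPY to pp4. 5 ppages; refcounts: pp0:1 pp1:2 pp2:1 pp3:1 pp4:1
Op 5: fork(P0) -> P2. 5 ppages; refcounts: pp0:1 pp1:3 pp2:2 pp3:2 pp4:1
P0: v0 -> pp3 = 183
P1: v0 -> pp0 = 19
P2: v0 -> pp3 = 183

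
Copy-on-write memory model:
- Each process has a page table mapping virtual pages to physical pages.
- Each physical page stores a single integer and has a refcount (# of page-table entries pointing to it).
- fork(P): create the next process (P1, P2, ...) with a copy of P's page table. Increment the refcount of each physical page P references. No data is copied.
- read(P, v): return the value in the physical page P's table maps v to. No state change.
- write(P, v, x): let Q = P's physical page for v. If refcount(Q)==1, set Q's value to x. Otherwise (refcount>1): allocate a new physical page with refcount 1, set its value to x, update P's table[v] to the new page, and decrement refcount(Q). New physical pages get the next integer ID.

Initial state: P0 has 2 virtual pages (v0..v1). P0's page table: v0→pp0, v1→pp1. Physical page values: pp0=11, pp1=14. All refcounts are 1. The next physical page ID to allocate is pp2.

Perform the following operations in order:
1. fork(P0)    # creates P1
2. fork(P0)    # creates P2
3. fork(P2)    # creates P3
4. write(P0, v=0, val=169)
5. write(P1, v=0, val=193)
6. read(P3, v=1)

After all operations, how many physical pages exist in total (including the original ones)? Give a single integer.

Answer: 4

Derivation:
Op 1: fork(P0) -> P1. 2 ppages; refcounts: pp0:2 pp1:2
Op 2: fork(P0) -> P2. 2 ppages; refcounts: pp0:3 pp1:3
Op 3: fork(P2) -> P3. 2 ppages; refcounts: pp0:4 pp1:4
Op 4: write(P0, v0, 169). refcount(pp0)=4>1 -> COPY to pp2. 3 ppages; refcounts: pp0:3 pp1:4 pp2:1
Op 5: write(P1, v0, 193). refcount(pp0)=3>1 -> COPY to pp3. 4 ppages; refcounts: pp0:2 pp1:4 pp2:1 pp3:1
Op 6: read(P3, v1) -> 14. No state change.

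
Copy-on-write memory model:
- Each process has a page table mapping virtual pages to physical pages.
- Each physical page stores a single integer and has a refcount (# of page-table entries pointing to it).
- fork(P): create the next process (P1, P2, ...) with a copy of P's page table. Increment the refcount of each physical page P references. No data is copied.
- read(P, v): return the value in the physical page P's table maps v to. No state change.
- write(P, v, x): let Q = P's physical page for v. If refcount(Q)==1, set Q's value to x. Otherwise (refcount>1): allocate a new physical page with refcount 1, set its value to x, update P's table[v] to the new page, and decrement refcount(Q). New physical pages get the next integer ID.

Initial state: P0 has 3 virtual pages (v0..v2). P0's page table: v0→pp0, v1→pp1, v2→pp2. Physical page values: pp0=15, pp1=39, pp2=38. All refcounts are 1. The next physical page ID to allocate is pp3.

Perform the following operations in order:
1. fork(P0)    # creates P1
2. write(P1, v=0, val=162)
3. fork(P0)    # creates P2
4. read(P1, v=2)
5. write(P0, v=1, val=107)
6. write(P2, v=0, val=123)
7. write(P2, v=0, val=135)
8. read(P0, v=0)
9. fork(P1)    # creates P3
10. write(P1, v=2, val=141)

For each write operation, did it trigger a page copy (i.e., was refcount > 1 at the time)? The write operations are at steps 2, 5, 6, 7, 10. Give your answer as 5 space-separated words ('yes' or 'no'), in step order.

Op 1: fork(P0) -> P1. 3 ppages; refcounts: pp0:2 pp1:2 pp2:2
Op 2: write(P1, v0, 162). refcount(pp0)=2>1 -> COPY to pp3. 4 ppages; refcounts: pp0:1 pp1:2 pp2:2 pp3:1
Op 3: fork(P0) -> P2. 4 ppages; refcounts: pp0:2 pp1:3 pp2:3 pp3:1
Op 4: read(P1, v2) -> 38. No state change.
Op 5: write(P0, v1, 107). refcount(pp1)=3>1 -> COPY to pp4. 5 ppages; refcounts: pp0:2 pp1:2 pp2:3 pp3:1 pp4:1
Op 6: write(P2, v0, 123). refcount(pp0)=2>1 -> COPY to pp5. 6 ppages; refcounts: pp0:1 pp1:2 pp2:3 pp3:1 pp4:1 pp5:1
Op 7: write(P2, v0, 135). refcount(pp5)=1 -> write in place. 6 ppages; refcounts: pp0:1 pp1:2 pp2:3 pp3:1 pp4:1 pp5:1
Op 8: read(P0, v0) -> 15. No state change.
Op 9: fork(P1) -> P3. 6 ppages; refcounts: pp0:1 pp1:3 pp2:4 pp3:2 pp4:1 pp5:1
Op 10: write(P1, v2, 141). refcount(pp2)=4>1 -> COPY to pp6. 7 ppages; refcounts: pp0:1 pp1:3 pp2:3 pp3:2 pp4:1 pp5:1 pp6:1

yes yes yes no yes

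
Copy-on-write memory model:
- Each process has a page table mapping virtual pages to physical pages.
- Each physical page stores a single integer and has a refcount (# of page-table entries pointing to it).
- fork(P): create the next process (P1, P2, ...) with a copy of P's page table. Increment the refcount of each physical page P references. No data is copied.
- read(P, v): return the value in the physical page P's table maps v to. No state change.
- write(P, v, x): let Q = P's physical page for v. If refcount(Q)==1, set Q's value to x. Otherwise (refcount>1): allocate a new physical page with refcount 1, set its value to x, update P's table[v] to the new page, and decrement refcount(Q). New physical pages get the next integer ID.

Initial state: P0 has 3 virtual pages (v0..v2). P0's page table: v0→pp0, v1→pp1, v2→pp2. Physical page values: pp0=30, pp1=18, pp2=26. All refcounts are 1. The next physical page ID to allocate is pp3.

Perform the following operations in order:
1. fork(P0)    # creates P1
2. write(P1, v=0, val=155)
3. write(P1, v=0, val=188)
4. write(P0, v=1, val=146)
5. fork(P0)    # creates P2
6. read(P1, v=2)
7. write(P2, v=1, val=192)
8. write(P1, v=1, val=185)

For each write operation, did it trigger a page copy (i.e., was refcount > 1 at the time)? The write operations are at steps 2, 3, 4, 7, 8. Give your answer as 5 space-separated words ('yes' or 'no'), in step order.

Op 1: fork(P0) -> P1. 3 ppages; refcounts: pp0:2 pp1:2 pp2:2
Op 2: write(P1, v0, 155). refcount(pp0)=2>1 -> COPY to pp3. 4 ppages; refcounts: pp0:1 pp1:2 pp2:2 pp3:1
Op 3: write(P1, v0, 188). refcount(pp3)=1 -> write in place. 4 ppages; refcounts: pp0:1 pp1:2 pp2:2 pp3:1
Op 4: write(P0, v1, 146). refcount(pp1)=2>1 -> COPY to pp4. 5 ppages; refcounts: pp0:1 pp1:1 pp2:2 pp3:1 pp4:1
Op 5: fork(P0) -> P2. 5 ppages; refcounts: pp0:2 pp1:1 pp2:3 pp3:1 pp4:2
Op 6: read(P1, v2) -> 26. No state change.
Op 7: write(P2, v1, 192). refcount(pp4)=2>1 -> COPY to pp5. 6 ppages; refcounts: pp0:2 pp1:1 pp2:3 pp3:1 pp4:1 pp5:1
Op 8: write(P1, v1, 185). refcount(pp1)=1 -> write in place. 6 ppages; refcounts: pp0:2 pp1:1 pp2:3 pp3:1 pp4:1 pp5:1

yes no yes yes no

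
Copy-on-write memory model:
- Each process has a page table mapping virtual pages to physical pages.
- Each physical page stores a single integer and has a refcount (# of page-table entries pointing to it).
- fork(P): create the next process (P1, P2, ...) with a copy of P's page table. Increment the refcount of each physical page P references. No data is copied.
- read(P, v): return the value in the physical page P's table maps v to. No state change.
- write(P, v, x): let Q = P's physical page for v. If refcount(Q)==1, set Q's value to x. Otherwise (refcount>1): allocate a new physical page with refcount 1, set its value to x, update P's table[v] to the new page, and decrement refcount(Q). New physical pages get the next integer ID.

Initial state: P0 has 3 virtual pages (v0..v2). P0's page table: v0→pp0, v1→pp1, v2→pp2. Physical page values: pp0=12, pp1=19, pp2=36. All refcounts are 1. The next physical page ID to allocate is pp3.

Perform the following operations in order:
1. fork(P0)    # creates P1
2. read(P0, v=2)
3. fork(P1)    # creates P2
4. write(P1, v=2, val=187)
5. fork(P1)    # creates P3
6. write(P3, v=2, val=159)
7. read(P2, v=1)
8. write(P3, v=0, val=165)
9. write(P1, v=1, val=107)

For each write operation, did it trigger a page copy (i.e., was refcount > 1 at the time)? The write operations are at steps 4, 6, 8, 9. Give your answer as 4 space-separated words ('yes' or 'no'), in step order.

Op 1: fork(P0) -> P1. 3 ppages; refcounts: pp0:2 pp1:2 pp2:2
Op 2: read(P0, v2) -> 36. No state change.
Op 3: fork(P1) -> P2. 3 ppages; refcounts: pp0:3 pp1:3 pp2:3
Op 4: write(P1, v2, 187). refcount(pp2)=3>1 -> COPY to pp3. 4 ppages; refcounts: pp0:3 pp1:3 pp2:2 pp3:1
Op 5: fork(P1) -> P3. 4 ppages; refcounts: pp0:4 pp1:4 pp2:2 pp3:2
Op 6: write(P3, v2, 159). refcount(pp3)=2>1 -> COPY to pp4. 5 ppages; refcounts: pp0:4 pp1:4 pp2:2 pp3:1 pp4:1
Op 7: read(P2, v1) -> 19. No state change.
Op 8: write(P3, v0, 165). refcount(pp0)=4>1 -> COPY to pp5. 6 ppages; refcounts: pp0:3 pp1:4 pp2:2 pp3:1 pp4:1 pp5:1
Op 9: write(P1, v1, 107). refcount(pp1)=4>1 -> COPY to pp6. 7 ppages; refcounts: pp0:3 pp1:3 pp2:2 pp3:1 pp4:1 pp5:1 pp6:1

yes yes yes yes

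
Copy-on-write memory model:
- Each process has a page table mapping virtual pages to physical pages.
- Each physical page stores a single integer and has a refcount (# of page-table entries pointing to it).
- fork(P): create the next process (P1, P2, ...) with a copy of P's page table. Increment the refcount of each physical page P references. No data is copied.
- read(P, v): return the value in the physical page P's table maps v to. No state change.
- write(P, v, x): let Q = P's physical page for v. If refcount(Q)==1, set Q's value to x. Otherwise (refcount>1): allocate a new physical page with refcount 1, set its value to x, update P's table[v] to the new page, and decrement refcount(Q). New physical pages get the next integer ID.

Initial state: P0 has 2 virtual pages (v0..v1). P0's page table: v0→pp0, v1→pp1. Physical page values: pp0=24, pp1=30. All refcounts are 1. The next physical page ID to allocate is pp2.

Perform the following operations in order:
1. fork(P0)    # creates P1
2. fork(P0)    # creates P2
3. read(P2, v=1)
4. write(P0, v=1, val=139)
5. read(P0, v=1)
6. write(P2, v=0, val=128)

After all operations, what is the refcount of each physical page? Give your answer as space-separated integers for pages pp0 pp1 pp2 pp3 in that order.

Op 1: fork(P0) -> P1. 2 ppages; refcounts: pp0:2 pp1:2
Op 2: fork(P0) -> P2. 2 ppages; refcounts: pp0:3 pp1:3
Op 3: read(P2, v1) -> 30. No state change.
Op 4: write(P0, v1, 139). refcount(pp1)=3>1 -> COPY to pp2. 3 ppages; refcounts: pp0:3 pp1:2 pp2:1
Op 5: read(P0, v1) -> 139. No state change.
Op 6: write(P2, v0, 128). refcount(pp0)=3>1 -> COPY to pp3. 4 ppages; refcounts: pp0:2 pp1:2 pp2:1 pp3:1

Answer: 2 2 1 1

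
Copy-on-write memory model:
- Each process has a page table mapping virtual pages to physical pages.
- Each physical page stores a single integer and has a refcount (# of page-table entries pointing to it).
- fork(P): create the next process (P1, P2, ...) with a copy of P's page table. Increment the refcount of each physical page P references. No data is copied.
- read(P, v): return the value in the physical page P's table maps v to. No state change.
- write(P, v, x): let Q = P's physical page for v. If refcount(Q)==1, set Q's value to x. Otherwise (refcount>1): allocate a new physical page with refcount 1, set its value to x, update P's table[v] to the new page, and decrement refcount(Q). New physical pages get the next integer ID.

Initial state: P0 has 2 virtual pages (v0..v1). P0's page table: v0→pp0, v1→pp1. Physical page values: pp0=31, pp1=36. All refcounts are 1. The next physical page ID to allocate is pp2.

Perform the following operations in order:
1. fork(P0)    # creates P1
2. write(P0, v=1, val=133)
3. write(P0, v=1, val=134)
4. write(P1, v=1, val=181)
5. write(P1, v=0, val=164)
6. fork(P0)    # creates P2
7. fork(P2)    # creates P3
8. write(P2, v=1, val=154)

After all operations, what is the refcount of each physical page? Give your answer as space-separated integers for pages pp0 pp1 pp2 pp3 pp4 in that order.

Op 1: fork(P0) -> P1. 2 ppages; refcounts: pp0:2 pp1:2
Op 2: write(P0, v1, 133). refcount(pp1)=2>1 -> COPY to pp2. 3 ppages; refcounts: pp0:2 pp1:1 pp2:1
Op 3: write(P0, v1, 134). refcount(pp2)=1 -> write in place. 3 ppages; refcounts: pp0:2 pp1:1 pp2:1
Op 4: write(P1, v1, 181). refcount(pp1)=1 -> write in place. 3 ppages; refcounts: pp0:2 pp1:1 pp2:1
Op 5: write(P1, v0, 164). refcount(pp0)=2>1 -> COPY to pp3. 4 ppages; refcounts: pp0:1 pp1:1 pp2:1 pp3:1
Op 6: fork(P0) -> P2. 4 ppages; refcounts: pp0:2 pp1:1 pp2:2 pp3:1
Op 7: fork(P2) -> P3. 4 ppages; refcounts: pp0:3 pp1:1 pp2:3 pp3:1
Op 8: write(P2, v1, 154). refcount(pp2)=3>1 -> COPY to pp4. 5 ppages; refcounts: pp0:3 pp1:1 pp2:2 pp3:1 pp4:1

Answer: 3 1 2 1 1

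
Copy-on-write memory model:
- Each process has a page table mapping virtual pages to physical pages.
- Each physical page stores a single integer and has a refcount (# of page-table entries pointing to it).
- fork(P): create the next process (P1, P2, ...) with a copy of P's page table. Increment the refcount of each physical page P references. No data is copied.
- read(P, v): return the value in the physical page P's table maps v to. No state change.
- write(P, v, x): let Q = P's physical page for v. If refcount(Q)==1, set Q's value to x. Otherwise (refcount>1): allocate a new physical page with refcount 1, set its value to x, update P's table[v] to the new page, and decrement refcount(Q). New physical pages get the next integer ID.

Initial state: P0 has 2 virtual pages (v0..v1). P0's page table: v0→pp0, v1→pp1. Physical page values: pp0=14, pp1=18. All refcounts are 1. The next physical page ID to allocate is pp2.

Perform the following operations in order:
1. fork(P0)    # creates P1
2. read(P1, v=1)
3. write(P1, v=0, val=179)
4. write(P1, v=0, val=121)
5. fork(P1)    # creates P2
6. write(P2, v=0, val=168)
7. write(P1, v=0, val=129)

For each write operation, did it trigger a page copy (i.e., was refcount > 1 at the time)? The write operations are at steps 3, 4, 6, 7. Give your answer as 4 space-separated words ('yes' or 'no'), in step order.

Op 1: fork(P0) -> P1. 2 ppages; refcounts: pp0:2 pp1:2
Op 2: read(P1, v1) -> 18. No state change.
Op 3: write(P1, v0, 179). refcount(pp0)=2>1 -> COPY to pp2. 3 ppages; refcounts: pp0:1 pp1:2 pp2:1
Op 4: write(P1, v0, 121). refcount(pp2)=1 -> write in place. 3 ppages; refcounts: pp0:1 pp1:2 pp2:1
Op 5: fork(P1) -> P2. 3 ppages; refcounts: pp0:1 pp1:3 pp2:2
Op 6: write(P2, v0, 168). refcount(pp2)=2>1 -> COPY to pp3. 4 ppages; refcounts: pp0:1 pp1:3 pp2:1 pp3:1
Op 7: write(P1, v0, 129). refcount(pp2)=1 -> write in place. 4 ppages; refcounts: pp0:1 pp1:3 pp2:1 pp3:1

yes no yes no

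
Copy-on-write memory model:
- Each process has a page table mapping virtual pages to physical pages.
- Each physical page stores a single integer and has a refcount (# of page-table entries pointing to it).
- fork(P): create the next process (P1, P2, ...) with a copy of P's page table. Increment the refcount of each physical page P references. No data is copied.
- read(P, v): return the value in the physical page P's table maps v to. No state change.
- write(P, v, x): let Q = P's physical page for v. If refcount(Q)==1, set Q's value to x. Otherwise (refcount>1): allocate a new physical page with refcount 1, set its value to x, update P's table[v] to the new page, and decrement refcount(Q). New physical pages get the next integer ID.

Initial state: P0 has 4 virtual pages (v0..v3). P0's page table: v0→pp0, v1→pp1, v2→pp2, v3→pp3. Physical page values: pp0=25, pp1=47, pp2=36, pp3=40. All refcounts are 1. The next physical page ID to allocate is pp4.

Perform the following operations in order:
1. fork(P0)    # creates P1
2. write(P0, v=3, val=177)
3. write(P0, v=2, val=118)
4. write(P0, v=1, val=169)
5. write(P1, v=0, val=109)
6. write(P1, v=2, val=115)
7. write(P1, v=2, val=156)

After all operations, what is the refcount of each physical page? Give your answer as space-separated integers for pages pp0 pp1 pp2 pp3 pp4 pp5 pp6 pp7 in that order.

Answer: 1 1 1 1 1 1 1 1

Derivation:
Op 1: fork(P0) -> P1. 4 ppages; refcounts: pp0:2 pp1:2 pp2:2 pp3:2
Op 2: write(P0, v3, 177). refcount(pp3)=2>1 -> COPY to pp4. 5 ppages; refcounts: pp0:2 pp1:2 pp2:2 pp3:1 pp4:1
Op 3: write(P0, v2, 118). refcount(pp2)=2>1 -> COPY to pp5. 6 ppages; refcounts: pp0:2 pp1:2 pp2:1 pp3:1 pp4:1 pp5:1
Op 4: write(P0, v1, 169). refcount(pp1)=2>1 -> COPY to pp6. 7 ppages; refcounts: pp0:2 pp1:1 pp2:1 pp3:1 pp4:1 pp5:1 pp6:1
Op 5: write(P1, v0, 109). refcount(pp0)=2>1 -> COPY to pp7. 8 ppages; refcounts: pp0:1 pp1:1 pp2:1 pp3:1 pp4:1 pp5:1 pp6:1 pp7:1
Op 6: write(P1, v2, 115). refcount(pp2)=1 -> write in place. 8 ppages; refcounts: pp0:1 pp1:1 pp2:1 pp3:1 pp4:1 pp5:1 pp6:1 pp7:1
Op 7: write(P1, v2, 156). refcount(pp2)=1 -> write in place. 8 ppages; refcounts: pp0:1 pp1:1 pp2:1 pp3:1 pp4:1 pp5:1 pp6:1 pp7:1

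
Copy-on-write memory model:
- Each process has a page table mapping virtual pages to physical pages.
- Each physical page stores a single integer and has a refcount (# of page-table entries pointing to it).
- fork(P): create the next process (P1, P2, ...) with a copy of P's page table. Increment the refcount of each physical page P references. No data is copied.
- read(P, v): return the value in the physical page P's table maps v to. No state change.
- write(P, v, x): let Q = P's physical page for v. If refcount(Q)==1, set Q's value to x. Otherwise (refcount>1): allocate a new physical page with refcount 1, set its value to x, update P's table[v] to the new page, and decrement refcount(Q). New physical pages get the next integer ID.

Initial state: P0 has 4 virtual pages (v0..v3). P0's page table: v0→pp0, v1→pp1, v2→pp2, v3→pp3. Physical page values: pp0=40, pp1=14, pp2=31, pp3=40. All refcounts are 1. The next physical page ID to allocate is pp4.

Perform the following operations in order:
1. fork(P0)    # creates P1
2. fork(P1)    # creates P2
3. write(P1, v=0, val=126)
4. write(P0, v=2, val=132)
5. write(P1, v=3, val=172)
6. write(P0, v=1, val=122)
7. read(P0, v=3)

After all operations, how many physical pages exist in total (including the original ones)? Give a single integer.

Answer: 8

Derivation:
Op 1: fork(P0) -> P1. 4 ppages; refcounts: pp0:2 pp1:2 pp2:2 pp3:2
Op 2: fork(P1) -> P2. 4 ppages; refcounts: pp0:3 pp1:3 pp2:3 pp3:3
Op 3: write(P1, v0, 126). refcount(pp0)=3>1 -> COPY to pp4. 5 ppages; refcounts: pp0:2 pp1:3 pp2:3 pp3:3 pp4:1
Op 4: write(P0, v2, 132). refcount(pp2)=3>1 -> COPY to pp5. 6 ppages; refcounts: pp0:2 pp1:3 pp2:2 pp3:3 pp4:1 pp5:1
Op 5: write(P1, v3, 172). refcount(pp3)=3>1 -> COPY to pp6. 7 ppages; refcounts: pp0:2 pp1:3 pp2:2 pp3:2 pp4:1 pp5:1 pp6:1
Op 6: write(P0, v1, 122). refcount(pp1)=3>1 -> COPY to pp7. 8 ppages; refcounts: pp0:2 pp1:2 pp2:2 pp3:2 pp4:1 pp5:1 pp6:1 pp7:1
Op 7: read(P0, v3) -> 40. No state change.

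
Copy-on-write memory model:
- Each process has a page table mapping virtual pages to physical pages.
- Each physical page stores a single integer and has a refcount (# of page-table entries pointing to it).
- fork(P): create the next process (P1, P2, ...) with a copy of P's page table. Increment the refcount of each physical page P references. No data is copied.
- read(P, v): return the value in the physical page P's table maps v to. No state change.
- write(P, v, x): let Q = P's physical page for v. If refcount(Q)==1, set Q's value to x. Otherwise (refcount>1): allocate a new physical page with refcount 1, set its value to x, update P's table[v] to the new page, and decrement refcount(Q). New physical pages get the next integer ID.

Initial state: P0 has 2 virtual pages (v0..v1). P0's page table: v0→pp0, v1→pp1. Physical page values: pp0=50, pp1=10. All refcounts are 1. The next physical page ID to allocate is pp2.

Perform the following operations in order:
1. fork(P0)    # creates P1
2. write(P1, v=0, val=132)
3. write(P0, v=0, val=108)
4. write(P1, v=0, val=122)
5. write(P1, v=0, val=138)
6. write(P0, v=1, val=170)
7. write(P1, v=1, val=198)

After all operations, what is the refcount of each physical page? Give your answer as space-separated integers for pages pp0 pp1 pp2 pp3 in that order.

Answer: 1 1 1 1

Derivation:
Op 1: fork(P0) -> P1. 2 ppages; refcounts: pp0:2 pp1:2
Op 2: write(P1, v0, 132). refcount(pp0)=2>1 -> COPY to pp2. 3 ppages; refcounts: pp0:1 pp1:2 pp2:1
Op 3: write(P0, v0, 108). refcount(pp0)=1 -> write in place. 3 ppages; refcounts: pp0:1 pp1:2 pp2:1
Op 4: write(P1, v0, 122). refcount(pp2)=1 -> write in place. 3 ppages; refcounts: pp0:1 pp1:2 pp2:1
Op 5: write(P1, v0, 138). refcount(pp2)=1 -> write in place. 3 ppages; refcounts: pp0:1 pp1:2 pp2:1
Op 6: write(P0, v1, 170). refcount(pp1)=2>1 -> COPY to pp3. 4 ppages; refcounts: pp0:1 pp1:1 pp2:1 pp3:1
Op 7: write(P1, v1, 198). refcount(pp1)=1 -> write in place. 4 ppages; refcounts: pp0:1 pp1:1 pp2:1 pp3:1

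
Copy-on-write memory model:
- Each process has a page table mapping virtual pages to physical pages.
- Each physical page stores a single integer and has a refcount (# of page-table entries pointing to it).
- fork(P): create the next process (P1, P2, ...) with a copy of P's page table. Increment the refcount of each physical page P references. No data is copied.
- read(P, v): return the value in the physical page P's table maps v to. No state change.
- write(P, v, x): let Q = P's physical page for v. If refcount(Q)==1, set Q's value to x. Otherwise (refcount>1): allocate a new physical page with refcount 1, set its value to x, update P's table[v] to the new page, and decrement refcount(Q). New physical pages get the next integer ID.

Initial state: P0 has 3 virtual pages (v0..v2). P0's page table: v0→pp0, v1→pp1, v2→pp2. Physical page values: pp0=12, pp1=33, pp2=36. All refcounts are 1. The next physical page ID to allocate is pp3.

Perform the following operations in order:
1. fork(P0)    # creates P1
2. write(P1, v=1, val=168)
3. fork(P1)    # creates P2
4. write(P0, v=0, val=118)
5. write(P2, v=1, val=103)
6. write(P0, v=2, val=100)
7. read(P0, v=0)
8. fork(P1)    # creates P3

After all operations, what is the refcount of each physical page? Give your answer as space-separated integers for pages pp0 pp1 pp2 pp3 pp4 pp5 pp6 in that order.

Op 1: fork(P0) -> P1. 3 ppages; refcounts: pp0:2 pp1:2 pp2:2
Op 2: write(P1, v1, 168). refcount(pp1)=2>1 -> COPY to pp3. 4 ppages; refcounts: pp0:2 pp1:1 pp2:2 pp3:1
Op 3: fork(P1) -> P2. 4 ppages; refcounts: pp0:3 pp1:1 pp2:3 pp3:2
Op 4: write(P0, v0, 118). refcount(pp0)=3>1 -> COPY to pp4. 5 ppages; refcounts: pp0:2 pp1:1 pp2:3 pp3:2 pp4:1
Op 5: write(P2, v1, 103). refcount(pp3)=2>1 -> COPY to pp5. 6 ppages; refcounts: pp0:2 pp1:1 pp2:3 pp3:1 pp4:1 pp5:1
Op 6: write(P0, v2, 100). refcount(pp2)=3>1 -> COPY to pp6. 7 ppages; refcounts: pp0:2 pp1:1 pp2:2 pp3:1 pp4:1 pp5:1 pp6:1
Op 7: read(P0, v0) -> 118. No state change.
Op 8: fork(P1) -> P3. 7 ppages; refcounts: pp0:3 pp1:1 pp2:3 pp3:2 pp4:1 pp5:1 pp6:1

Answer: 3 1 3 2 1 1 1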